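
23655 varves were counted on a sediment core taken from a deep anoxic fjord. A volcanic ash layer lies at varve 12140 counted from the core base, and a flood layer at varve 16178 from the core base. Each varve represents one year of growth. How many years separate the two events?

16178 − 12140 = 4038 varves lie between the two events.
One varve per year makes the interval 4038 years.

4038 years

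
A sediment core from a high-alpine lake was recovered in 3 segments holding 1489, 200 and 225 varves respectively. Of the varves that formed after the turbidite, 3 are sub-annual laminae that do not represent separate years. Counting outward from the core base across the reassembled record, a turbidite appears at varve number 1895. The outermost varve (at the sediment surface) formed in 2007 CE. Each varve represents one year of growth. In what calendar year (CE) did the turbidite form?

1991 CE

Total varves = 1489 + 200 + 225 = 1914.
Between varve 1895 and the sediment surface there are 1914 − 1895 = 19 varves.
Removing the 3 false varves leaves 19 − 3 = 16 true varves beyond the turbidite.
Counting back 16 years from 2007 CE places the turbidite in 2007 − 16 = 1991 CE.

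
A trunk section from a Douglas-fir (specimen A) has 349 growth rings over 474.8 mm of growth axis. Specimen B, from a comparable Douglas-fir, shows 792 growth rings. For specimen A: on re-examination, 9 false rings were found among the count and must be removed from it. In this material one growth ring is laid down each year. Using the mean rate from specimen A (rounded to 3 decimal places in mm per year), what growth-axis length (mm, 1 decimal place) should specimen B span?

1105.6 mm

Specimen A: after corrections the count is 349 − 9 = 340 growth rings.
A: Mean rate = 474.8 mm / 340 years ≈ 1.396 mm per year.
Length of B = 1.396 × 792 = 1105.6 mm.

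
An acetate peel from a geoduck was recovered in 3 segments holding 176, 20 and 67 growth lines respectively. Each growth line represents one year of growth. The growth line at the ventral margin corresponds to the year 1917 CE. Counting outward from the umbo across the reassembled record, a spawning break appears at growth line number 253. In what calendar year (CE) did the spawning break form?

Total growth lines = 176 + 20 + 67 = 263.
263 − 253 = 10 growth lines lie beyond the spawning break toward the ventral margin.
1917 − 10 = 1907 CE.

1907 CE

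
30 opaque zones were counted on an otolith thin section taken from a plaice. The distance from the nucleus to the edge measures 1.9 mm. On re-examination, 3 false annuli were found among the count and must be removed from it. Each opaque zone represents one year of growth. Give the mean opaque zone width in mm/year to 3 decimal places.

0.070 mm/year

True opaque zone count = 30 − 3 = 27.
Mean rate = 1.9 mm / 27 years ≈ 0.070 mm/year.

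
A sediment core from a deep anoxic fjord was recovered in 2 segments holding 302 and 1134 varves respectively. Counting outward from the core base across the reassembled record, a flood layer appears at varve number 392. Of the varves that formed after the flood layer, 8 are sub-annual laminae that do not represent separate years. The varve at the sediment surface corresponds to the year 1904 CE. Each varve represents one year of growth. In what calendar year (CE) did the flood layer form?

Total varves = 302 + 1134 = 1436.
The flood layer sits at varve 392 from the core base, so 1436 − 392 = 1044 varves formed after it.
Removing the 8 false varves leaves 1044 − 8 = 1036 true varves beyond the flood layer.
The varve at the sediment surface is 1904 CE, so the flood layer dates to 1904 − 1036 = 868 CE.

868 CE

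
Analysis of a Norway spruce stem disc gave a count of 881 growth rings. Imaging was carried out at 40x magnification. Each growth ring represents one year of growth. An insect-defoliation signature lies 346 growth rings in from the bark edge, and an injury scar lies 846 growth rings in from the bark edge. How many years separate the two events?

846 − 346 = 500 growth rings lie between the two events.
At one growth ring per year, 500 years elapsed between them.

500 yr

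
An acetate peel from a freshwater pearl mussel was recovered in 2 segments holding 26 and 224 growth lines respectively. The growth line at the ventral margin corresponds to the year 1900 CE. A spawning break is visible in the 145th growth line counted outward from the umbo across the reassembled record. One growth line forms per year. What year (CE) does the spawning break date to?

1795 CE

Total growth lines = 26 + 224 = 250.
The spawning break sits at growth line 145 from the umbo, so 250 − 145 = 105 growth lines formed after it.
1900 − 105 = 1795 CE.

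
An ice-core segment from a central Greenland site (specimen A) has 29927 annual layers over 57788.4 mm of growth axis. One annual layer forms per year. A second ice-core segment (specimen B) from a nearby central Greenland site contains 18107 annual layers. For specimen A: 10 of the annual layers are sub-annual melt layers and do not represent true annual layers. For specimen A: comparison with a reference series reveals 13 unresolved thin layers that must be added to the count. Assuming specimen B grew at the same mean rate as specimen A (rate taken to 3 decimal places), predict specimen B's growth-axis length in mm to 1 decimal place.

34964.6 mm

Specimen A: true annual layer count = 29927 − 10 + 13 = 29930.
A: Extension rate ≈ 57788.4 / 29930 = 1.931 mm per year.
B's length ≈ 1.931 × 18107 = 34964.6 mm.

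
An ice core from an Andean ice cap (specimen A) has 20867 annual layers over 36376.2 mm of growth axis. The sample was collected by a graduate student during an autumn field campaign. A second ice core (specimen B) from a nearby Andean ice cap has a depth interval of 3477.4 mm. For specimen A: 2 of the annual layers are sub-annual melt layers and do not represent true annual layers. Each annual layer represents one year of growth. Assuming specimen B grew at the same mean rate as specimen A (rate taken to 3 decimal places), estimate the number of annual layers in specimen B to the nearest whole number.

1995 annual layers

Specimen A: adjusted count: 20867 − 2 = 20865 annual layers.
A: Mean rate = 36376.2 mm / 20865 years ≈ 1.743 mm/yr.
Specimen B: 3477.4 mm / 1.743 mm per year = 1995.07 years ≈ 1995 annual layers.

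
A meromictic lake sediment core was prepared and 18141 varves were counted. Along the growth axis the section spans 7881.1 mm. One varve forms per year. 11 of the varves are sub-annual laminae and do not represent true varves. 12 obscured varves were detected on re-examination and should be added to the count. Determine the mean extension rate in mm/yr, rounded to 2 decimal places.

0.43 mm/yr

Adjusted count: 18141 − 11 + 12 = 18142 varves.
7881.1 mm over 18142 years gives 7881.1 / 18142 ≈ 0.43 mm/yr.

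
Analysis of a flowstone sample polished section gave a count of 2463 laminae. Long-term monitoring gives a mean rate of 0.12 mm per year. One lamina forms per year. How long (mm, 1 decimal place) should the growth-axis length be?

2463 years of growth are recorded.
2463 years at 0.12 mm/year gives 0.12 × 2463 = 295.6 mm.

295.6 mm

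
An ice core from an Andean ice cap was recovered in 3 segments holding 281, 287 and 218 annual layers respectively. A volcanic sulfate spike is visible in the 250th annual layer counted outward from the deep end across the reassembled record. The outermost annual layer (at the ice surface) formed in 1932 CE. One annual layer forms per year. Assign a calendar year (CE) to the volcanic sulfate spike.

Total annual layers = 281 + 287 + 218 = 786.
786 − 250 = 536 annual layers lie beyond the volcanic sulfate spike toward the ice surface.
1932 − 536 = 1396 CE.

1396 CE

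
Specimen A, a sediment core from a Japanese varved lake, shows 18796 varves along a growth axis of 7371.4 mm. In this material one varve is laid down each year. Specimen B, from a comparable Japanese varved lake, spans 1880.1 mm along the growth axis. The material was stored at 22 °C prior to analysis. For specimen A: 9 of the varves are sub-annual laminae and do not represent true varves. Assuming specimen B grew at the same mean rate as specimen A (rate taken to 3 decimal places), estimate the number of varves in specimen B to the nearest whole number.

Specimen A: true varve count = 18796 − 9 = 18787.
A: 7371.4 mm over 18787 years gives 7371.4 / 18787 ≈ 0.392 mm per year.
Specimen B: 1880.1 mm / 0.392 mm per year = 4796.17 years ≈ 4796 varves.

4796 varves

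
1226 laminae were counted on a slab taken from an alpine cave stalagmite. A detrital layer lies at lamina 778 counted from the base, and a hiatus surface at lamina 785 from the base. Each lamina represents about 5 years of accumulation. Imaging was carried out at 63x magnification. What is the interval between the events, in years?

35 years

Separation: 785 − 778 = 7 laminae.
At 5 years per lamina, 7 × 5 = 35 years.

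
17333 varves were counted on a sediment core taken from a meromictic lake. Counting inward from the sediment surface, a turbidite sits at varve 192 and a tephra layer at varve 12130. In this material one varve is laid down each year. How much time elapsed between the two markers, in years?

Separation: 12130 − 192 = 11938 varves.
That is 11938 years at one varve per year.

11938 years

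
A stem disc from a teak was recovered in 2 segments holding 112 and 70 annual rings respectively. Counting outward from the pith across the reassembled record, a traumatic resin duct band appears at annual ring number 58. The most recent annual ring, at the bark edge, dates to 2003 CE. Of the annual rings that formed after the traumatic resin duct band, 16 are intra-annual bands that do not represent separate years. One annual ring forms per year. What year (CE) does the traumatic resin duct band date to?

1895 CE

Total annual rings = 112 + 70 = 182.
182 − 58 = 124 annual rings lie beyond the traumatic resin duct band toward the bark edge.
Removing the 16 false annual rings leaves 124 − 16 = 108 true annual rings beyond the traumatic resin duct band.
Counting back 108 years from 2003 CE places the traumatic resin duct band in 2003 − 108 = 1895 CE.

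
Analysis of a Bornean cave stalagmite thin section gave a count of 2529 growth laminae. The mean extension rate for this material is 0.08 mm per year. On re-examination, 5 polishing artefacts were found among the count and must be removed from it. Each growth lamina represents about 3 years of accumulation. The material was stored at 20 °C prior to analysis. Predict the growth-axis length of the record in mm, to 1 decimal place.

Adjusted count: 2529 − 5 = 2524 growth laminae.
Multiplying by 3 years per growth lamina: 2524 × 3 = 7572 years.
Predicted length = 0.08 mm/year × 7572 years = 605.8 mm.

605.8 mm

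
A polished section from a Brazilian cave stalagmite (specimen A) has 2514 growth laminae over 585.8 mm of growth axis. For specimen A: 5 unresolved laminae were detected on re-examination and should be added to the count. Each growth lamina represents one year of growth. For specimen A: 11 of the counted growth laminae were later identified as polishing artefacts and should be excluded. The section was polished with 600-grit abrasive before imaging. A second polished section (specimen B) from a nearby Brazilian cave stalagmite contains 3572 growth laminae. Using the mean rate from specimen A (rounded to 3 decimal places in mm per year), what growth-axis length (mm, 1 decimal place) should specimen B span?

835.8 mm

Specimen A: after corrections the count is 2514 − 11 + 5 = 2508 growth laminae.
A: Extension rate ≈ 585.8 / 2508 = 0.234 mm/year.
For B, 0.234 mm/year × 3572 years = 835.8 mm.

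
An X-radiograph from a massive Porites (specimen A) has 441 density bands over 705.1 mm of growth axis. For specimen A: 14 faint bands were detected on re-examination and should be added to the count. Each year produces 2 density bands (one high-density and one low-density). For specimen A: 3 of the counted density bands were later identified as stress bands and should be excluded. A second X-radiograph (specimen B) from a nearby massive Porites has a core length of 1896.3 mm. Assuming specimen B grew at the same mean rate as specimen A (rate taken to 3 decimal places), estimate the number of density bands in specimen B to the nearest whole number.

Specimen A: true density band count = 441 − 3 + 14 = 452.
Specimen A: 452 density bands at 2 per year is 452 / 2 = 226 years.
A: Extension rate ≈ 705.1 / 226 = 3.120 mm/year.
Specimen B: 1896.3 mm / 3.120 mm per year = 607.79 years; at 2 density bands per year that is 607.79 × 2 ≈ 1216 density bands.

1216 density bands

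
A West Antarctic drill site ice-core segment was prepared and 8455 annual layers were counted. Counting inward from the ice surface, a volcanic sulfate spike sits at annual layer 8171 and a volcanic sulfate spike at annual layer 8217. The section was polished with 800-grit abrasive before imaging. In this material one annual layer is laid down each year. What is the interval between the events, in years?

46 yr

8217 − 8171 = 46 annual layers lie between the two events.
At one annual layer per year, 46 years elapsed between them.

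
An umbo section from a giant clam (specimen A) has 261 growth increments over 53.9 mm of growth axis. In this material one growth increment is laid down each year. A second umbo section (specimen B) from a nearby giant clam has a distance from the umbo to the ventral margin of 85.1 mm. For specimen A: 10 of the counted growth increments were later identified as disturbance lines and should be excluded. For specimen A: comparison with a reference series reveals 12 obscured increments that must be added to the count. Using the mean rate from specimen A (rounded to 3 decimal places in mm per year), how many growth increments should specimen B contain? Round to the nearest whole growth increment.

Specimen A: correcting the raw count gives 261 − 10 + 12 = 263 true growth increments.
A: Extension rate ≈ 53.9 / 263 = 0.205 mm/yr.
For B, 85.1 / 0.205 = 415.12 years ≈ 415 growth increments.

415 growth increments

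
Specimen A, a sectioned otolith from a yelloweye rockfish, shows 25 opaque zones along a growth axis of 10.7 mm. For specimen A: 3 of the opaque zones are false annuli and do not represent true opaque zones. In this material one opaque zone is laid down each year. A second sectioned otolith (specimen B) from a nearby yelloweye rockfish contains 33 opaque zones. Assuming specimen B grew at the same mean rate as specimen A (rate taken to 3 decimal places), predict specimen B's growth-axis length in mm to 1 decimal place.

Specimen A: correcting the raw count gives 25 − 3 = 22 true opaque zones.
A: 10.7 mm over 22 years gives 10.7 / 22 ≈ 0.486 mm/yr.
For B, 0.486 mm/year × 33 years = 16.0 mm.

16.0 mm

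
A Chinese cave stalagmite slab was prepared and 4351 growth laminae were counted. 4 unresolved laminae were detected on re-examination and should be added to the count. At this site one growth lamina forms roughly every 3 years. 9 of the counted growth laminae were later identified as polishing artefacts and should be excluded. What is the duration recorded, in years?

13038 years

Correcting the raw count gives 4351 − 9 + 4 = 4346 true growth laminae.
Multiplying by 3 years per growth lamina: 4346 × 3 = 13038 years.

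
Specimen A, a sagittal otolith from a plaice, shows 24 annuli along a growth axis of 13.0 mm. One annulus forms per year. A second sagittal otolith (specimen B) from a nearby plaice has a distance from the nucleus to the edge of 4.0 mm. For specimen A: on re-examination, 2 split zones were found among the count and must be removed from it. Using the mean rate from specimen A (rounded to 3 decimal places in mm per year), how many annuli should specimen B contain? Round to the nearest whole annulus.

7 annuli

Specimen A: after corrections the count is 24 − 2 = 22 annuli.
A: Extension rate ≈ 13.0 / 22 = 0.591 mm per year.
For B, 4.0 / 0.591 = 6.77 years ≈ 7 annuli.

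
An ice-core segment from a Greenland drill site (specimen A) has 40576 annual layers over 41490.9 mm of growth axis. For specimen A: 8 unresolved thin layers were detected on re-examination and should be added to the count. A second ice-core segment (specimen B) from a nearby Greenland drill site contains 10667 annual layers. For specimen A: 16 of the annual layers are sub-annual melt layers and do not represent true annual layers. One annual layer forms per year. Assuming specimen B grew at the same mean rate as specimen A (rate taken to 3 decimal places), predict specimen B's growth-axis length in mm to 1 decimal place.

10912.3 mm

Specimen A: correcting the raw count gives 40576 − 16 + 8 = 40568 true annual layers.
A: Extension rate ≈ 41490.9 / 40568 = 1.023 mm/year.
B's length ≈ 1.023 × 10667 = 10912.3 mm.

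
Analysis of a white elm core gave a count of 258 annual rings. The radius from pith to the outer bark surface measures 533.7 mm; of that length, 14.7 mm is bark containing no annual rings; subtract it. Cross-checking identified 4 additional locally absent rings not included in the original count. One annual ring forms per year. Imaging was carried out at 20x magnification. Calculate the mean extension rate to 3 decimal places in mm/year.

1.981 mm/year

Adjusted count: 258 + 4 = 262 annual rings.
Removing the 14.7 mm offcut leaves 533.7 − 14.7 = 519.0 mm.
Extension rate ≈ 519.0 / 262 = 1.981 mm/year.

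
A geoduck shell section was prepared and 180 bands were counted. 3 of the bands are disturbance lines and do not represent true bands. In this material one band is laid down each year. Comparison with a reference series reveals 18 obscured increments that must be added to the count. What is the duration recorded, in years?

Adjusted count: 180 − 3 + 18 = 195 bands.
With a one-to-one band periodicity this is 195 years.

195 years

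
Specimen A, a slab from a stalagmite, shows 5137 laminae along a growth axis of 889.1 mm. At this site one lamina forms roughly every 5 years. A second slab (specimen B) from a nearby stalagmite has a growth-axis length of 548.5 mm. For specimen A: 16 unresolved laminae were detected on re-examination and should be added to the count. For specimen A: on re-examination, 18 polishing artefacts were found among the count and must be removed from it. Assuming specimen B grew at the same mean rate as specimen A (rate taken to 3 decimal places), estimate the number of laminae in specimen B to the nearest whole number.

3134 laminae

Specimen A: after corrections the count is 5137 − 18 + 16 = 5135 laminae.
Specimen A: 5135 laminae at 5 years each span 5135 × 5 = 25675 years.
A: Extension rate ≈ 889.1 / 25675 = 0.035 mm per year.
Specimen B: 548.5 mm / 0.035 mm per year = 15671.43 years; at 5 years per lamina that is 15671.43 / 5 ≈ 3134 laminae.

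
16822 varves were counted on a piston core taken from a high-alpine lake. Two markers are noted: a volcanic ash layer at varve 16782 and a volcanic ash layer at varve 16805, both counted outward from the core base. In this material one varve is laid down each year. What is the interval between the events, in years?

Separation: 16805 − 16782 = 23 varves.
That is 23 years at one varve per year.

23 yr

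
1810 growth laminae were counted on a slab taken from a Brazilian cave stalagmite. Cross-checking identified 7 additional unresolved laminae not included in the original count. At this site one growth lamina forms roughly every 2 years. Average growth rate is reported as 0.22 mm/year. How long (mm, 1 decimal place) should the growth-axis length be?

Adjusted count: 1810 + 7 = 1817 growth laminae.
Multiplying by 2 years per growth lamina: 1817 × 2 = 3634 years.
3634 years at 0.22 mm/year gives 0.22 × 3634 = 799.5 mm.

799.5 mm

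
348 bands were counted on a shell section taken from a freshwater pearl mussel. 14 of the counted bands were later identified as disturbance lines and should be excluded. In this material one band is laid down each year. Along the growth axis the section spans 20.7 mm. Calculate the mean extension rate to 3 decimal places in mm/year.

Adjusted count: 348 − 14 = 334 bands.
Extension rate ≈ 20.7 / 334 = 0.062 mm/year.

0.062 mm/year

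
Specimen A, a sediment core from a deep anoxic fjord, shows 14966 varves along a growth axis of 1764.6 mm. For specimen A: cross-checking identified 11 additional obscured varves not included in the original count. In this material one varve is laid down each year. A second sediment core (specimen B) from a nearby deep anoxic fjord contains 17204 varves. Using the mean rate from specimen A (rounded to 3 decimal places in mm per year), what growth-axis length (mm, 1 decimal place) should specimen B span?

Specimen A: adjusted count: 14966 + 11 = 14977 varves.
A: Extension rate ≈ 1764.6 / 14977 = 0.118 mm per year.
For B, 0.118 mm/year × 17204 years = 2030.1 mm.

2030.1 mm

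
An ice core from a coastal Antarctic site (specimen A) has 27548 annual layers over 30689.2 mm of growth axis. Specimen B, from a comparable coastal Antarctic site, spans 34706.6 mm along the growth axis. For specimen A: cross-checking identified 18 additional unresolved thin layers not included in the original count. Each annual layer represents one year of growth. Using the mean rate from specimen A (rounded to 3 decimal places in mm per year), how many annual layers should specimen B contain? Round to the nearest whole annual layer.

31183 annual layers

Specimen A: adjusted count: 27548 + 18 = 27566 annual layers.
A: Mean rate = 30689.2 mm / 27566 years ≈ 1.113 mm/yr.
For B, 34706.6 / 1.113 = 31182.93 years ≈ 31183 annual layers.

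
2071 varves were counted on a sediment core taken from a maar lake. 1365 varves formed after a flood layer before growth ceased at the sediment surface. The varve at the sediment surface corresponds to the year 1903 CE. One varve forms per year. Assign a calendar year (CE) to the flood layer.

538 CE

1365 varves post-date the flood layer.
Counting back 1365 years from 1903 CE places the flood layer in 1903 − 1365 = 538 CE.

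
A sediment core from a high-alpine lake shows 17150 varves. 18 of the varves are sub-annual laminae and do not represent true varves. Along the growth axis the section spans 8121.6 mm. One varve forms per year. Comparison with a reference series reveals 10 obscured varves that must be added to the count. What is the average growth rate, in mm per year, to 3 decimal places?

0.474 mm per year

True varve count = 17150 − 18 + 10 = 17142.
Mean rate = 8121.6 mm / 17142 years ≈ 0.474 mm per year.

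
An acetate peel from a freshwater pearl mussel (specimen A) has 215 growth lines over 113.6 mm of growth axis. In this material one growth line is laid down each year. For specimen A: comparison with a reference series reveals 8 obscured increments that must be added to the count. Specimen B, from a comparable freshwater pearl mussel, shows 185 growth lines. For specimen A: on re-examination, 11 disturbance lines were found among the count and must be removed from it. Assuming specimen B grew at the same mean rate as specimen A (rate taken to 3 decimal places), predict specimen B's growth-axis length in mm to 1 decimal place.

99.2 mm

Specimen A: after corrections the count is 215 − 11 + 8 = 212 growth lines.
A: Mean rate = 113.6 mm / 212 years ≈ 0.536 mm per year.
For B, 0.536 mm/year × 185 years = 99.2 mm.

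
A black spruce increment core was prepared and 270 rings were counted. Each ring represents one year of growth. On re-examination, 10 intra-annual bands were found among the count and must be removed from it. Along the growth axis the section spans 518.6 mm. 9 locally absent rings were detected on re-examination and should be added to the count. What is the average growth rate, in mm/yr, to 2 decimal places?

Correcting the raw count gives 270 − 10 + 9 = 269 true rings.
Mean rate = 518.6 mm / 269 years ≈ 1.93 mm/yr.

1.93 mm/yr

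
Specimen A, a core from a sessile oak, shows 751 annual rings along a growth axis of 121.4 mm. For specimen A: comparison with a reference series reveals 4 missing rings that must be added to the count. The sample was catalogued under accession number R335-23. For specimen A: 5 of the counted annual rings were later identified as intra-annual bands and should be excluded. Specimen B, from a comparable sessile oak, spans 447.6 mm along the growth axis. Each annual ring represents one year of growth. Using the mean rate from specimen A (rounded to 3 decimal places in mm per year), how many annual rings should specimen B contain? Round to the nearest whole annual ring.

2763 annual rings

Specimen A: after corrections the count is 751 − 5 + 4 = 750 annual rings.
A: 121.4 mm over 750 years gives 121.4 / 750 ≈ 0.162 mm per year.
For B, 447.6 / 0.162 = 2762.96 years ≈ 2763 annual rings.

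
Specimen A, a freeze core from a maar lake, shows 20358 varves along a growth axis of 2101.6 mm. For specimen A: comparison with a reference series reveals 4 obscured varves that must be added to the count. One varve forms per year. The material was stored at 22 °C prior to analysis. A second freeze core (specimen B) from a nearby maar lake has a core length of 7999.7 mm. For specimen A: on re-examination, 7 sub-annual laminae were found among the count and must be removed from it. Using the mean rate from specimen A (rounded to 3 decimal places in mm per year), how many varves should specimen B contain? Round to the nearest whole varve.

Specimen A: true varve count = 20358 − 7 + 4 = 20355.
A: Extension rate ≈ 2101.6 / 20355 = 0.103 mm/year.
Specimen B: 7999.7 mm / 0.103 mm per year = 77666.99 years ≈ 77667 varves.

77667 varves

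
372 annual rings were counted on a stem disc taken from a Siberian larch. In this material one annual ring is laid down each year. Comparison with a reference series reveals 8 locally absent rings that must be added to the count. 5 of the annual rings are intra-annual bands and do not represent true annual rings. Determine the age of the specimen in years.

Adjusted count: 372 − 5 + 8 = 375 annual rings.
One annual ring per year makes the duration 375 years.

375 yr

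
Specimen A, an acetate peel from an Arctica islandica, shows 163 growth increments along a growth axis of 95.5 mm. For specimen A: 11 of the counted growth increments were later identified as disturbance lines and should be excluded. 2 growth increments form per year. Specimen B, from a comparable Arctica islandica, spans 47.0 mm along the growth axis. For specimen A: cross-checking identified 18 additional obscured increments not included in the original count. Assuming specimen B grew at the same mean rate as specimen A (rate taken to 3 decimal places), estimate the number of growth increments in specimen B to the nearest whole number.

84 growth increments

Specimen A: adjusted count: 163 − 11 + 18 = 170 growth increments.
Specimen A: dividing by 2 growth increments per year: 170 / 2 = 85 years.
A: Mean rate = 95.5 mm / 85 years ≈ 1.124 mm per year.
For B, 47.0 / 1.124 = 41.81 years; at 2 growth increments per year that is 41.81 × 2 ≈ 84 growth increments.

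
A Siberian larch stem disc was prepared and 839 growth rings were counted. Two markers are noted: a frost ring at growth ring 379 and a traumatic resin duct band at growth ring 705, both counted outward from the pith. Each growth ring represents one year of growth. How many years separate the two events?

Separation: 705 − 379 = 326 growth rings.
That is 326 years at one growth ring per year.

326 yr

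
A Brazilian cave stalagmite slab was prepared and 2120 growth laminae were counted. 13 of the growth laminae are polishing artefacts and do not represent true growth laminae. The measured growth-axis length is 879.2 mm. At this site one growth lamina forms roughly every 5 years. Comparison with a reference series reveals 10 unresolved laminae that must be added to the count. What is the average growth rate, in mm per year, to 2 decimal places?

0.08 mm per year

Correcting the raw count gives 2120 − 13 + 10 = 2117 true growth laminae.
At 5 years per growth lamina, 2117 × 5 = 10585 years.
Mean rate = 879.2 mm / 10585 years ≈ 0.08 mm per year.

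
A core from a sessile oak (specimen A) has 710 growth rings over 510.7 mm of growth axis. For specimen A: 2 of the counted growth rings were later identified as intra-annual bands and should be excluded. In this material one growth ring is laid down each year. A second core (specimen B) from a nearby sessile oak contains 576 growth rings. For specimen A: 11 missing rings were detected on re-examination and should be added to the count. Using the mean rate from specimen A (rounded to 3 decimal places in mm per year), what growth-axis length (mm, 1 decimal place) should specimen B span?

409.0 mm

Specimen A: after corrections the count is 710 − 2 + 11 = 719 growth rings.
A: Mean rate = 510.7 mm / 719 years ≈ 0.710 mm/year.
B's length ≈ 0.710 × 576 = 409.0 mm.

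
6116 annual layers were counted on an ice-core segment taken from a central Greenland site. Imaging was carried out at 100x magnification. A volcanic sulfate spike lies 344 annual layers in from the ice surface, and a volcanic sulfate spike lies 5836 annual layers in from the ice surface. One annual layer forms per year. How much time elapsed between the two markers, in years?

5492 years

Separation: 5836 − 344 = 5492 annual layers.
At one annual layer per year, 5492 years elapsed between them.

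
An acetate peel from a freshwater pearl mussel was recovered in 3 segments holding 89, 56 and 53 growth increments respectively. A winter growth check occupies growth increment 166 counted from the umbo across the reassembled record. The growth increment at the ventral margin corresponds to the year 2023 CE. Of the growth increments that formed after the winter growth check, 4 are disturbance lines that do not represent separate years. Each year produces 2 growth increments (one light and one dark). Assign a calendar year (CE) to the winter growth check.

2009 CE

Total growth increments = 89 + 56 + 53 = 198.
The winter growth check sits at growth increment 166 from the umbo, so 198 − 166 = 32 growth increments formed after it.
Excluding 4 false growth increments: 32 − 4 = 28.
28 growth increments at 2 per year is 28 / 2 = 14 years.
The growth increment at the ventral margin is 2023 CE, so the winter growth check dates to 2023 − 14 = 2009 CE.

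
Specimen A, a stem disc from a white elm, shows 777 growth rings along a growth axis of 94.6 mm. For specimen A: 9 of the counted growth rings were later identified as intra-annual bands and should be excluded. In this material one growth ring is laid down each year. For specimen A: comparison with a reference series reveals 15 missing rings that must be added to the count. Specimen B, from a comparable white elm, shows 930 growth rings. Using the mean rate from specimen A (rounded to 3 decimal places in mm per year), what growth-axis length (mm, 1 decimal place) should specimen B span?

Specimen A: correcting the raw count gives 777 − 9 + 15 = 783 true growth rings.
A: Extension rate ≈ 94.6 / 783 = 0.121 mm/year.
Length of B = 0.121 × 930 = 112.5 mm.

112.5 mm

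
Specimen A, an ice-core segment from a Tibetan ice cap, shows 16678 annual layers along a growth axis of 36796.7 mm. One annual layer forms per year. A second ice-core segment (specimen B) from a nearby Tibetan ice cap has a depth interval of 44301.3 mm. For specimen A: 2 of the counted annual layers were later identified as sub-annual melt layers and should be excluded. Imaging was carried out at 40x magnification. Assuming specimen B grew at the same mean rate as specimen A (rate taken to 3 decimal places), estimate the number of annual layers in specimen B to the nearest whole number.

20073 annual layers

Specimen A: correcting the raw count gives 16678 − 2 = 16676 true annual layers.
A: Mean rate = 36796.7 mm / 16676 years ≈ 2.207 mm/yr.
Specimen B: 44301.3 mm / 2.207 mm per year = 20073.09 years ≈ 20073 annual layers.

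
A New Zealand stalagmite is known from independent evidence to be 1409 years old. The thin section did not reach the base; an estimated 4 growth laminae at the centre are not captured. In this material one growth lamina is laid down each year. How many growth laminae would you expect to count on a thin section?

One growth lamina per year gives 1409 growth laminae over 1409 years.
Subtracting the 4 growth laminae not captured gives 1409 − 4 = 1405 growth laminae in the record.

1405 growth laminae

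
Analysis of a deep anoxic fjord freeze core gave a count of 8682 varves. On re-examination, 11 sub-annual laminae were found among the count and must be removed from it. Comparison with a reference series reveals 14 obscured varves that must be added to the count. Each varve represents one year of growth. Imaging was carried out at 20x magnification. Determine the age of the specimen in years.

8685 years

After corrections the count is 8682 − 11 + 14 = 8685 varves.
At one varve per year, that is 8685 years.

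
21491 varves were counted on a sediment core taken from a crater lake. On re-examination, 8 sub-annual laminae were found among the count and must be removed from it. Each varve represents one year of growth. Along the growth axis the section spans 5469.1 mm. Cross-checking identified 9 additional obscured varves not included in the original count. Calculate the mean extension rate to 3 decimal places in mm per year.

Adjusted count: 21491 − 8 + 9 = 21492 varves.
Mean rate = 5469.1 mm / 21492 years ≈ 0.254 mm per year.

0.254 mm per year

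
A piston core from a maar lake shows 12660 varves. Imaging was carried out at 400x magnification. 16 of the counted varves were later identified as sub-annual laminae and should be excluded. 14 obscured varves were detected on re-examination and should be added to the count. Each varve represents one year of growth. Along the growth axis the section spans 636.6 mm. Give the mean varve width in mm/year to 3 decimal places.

True varve count = 12660 − 16 + 14 = 12658.
Mean rate = 636.6 mm / 12658 years ≈ 0.050 mm/year.

0.050 mm/year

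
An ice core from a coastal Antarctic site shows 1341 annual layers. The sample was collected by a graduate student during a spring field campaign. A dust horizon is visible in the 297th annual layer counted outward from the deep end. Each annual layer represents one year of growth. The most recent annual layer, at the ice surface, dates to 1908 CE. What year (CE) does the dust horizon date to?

864 CE

1341 − 297 = 1044 annual layers lie beyond the dust horizon toward the ice surface.
Counting back 1044 years from 1908 CE places the dust horizon in 1908 − 1044 = 864 CE.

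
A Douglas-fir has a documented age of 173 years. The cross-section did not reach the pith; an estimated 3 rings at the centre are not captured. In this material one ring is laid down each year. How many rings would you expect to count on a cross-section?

One ring per year gives 173 rings over 173 years.
173 − 3 missed = 170 rings expected in the prepared section.

170 rings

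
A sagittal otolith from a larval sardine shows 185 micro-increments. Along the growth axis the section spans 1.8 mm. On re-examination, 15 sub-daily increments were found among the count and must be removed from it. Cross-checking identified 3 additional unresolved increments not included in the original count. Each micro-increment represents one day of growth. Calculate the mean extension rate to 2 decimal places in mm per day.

Adjusted count: 185 − 15 + 3 = 173 micro-increments.
1.8 mm over 173 days gives 1.8 / 173 ≈ 0.01 mm per day.

0.01 mm per day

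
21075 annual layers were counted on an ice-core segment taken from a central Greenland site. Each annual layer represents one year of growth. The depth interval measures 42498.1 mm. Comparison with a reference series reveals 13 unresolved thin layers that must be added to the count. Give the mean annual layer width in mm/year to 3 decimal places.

True annual layer count = 21075 + 13 = 21088.
Extension rate ≈ 42498.1 / 21088 = 2.015 mm/year.

2.015 mm/year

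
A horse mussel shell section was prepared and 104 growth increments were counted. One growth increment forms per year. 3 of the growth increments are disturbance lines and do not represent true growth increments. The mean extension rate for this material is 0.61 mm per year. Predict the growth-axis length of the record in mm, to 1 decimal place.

Correcting the raw count gives 104 − 3 = 101 true growth increments.
Length ≈ 0.61 × 101 = 61.6 mm.

61.6 mm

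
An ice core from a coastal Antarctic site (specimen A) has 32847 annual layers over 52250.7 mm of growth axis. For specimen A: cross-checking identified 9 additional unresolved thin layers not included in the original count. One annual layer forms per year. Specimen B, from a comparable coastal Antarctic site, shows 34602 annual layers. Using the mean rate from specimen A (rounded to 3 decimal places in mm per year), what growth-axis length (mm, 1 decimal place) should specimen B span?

55017.2 mm

Specimen A: adjusted count: 32847 + 9 = 32856 annual layers.
A: Extension rate ≈ 52250.7 / 32856 = 1.590 mm per year.
Length of B = 1.590 × 34602 = 55017.2 mm.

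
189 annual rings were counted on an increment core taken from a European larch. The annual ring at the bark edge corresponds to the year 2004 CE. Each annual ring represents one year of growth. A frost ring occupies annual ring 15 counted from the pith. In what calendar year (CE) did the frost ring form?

Between annual ring 15 and the bark edge there are 189 − 15 = 174 annual rings.
2004 − 174 = 1830 CE.

1830 CE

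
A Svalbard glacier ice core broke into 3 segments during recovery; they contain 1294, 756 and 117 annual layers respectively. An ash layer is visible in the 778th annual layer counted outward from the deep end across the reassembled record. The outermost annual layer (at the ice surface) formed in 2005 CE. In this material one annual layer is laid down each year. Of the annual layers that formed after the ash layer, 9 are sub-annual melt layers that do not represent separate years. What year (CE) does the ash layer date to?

Total annual layers = 1294 + 756 + 117 = 2167.
The ash layer sits at annual layer 778 from the deep end, so 2167 − 778 = 1389 annual layers formed after it.
Removing the 9 false annual layers leaves 1389 − 9 = 1380 true annual layers beyond the ash layer.
Counting back 1380 years from 2005 CE places the ash layer in 2005 − 1380 = 625 CE.

625 CE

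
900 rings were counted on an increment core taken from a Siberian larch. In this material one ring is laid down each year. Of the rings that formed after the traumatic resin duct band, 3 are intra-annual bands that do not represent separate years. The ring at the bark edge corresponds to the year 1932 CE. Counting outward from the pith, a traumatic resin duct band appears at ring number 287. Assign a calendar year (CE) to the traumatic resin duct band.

1322 CE

900 − 287 = 613 rings lie beyond the traumatic resin duct band toward the bark edge.
613 − 3 false = 610 true rings after the traumatic resin duct band.
1932 − 610 = 1322 CE.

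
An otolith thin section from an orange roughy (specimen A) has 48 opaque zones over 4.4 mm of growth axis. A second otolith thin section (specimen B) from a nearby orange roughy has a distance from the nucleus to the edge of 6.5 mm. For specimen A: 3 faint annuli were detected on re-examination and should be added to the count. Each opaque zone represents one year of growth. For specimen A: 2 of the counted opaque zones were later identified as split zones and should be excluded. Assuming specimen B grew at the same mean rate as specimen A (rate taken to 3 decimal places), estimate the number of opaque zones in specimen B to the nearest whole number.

72 opaque zones

Specimen A: true opaque zone count = 48 − 2 + 3 = 49.
A: 4.4 mm over 49 years gives 4.4 / 49 ≈ 0.090 mm/yr.
For B, 6.5 / 0.090 = 72.22 years ≈ 72 opaque zones.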